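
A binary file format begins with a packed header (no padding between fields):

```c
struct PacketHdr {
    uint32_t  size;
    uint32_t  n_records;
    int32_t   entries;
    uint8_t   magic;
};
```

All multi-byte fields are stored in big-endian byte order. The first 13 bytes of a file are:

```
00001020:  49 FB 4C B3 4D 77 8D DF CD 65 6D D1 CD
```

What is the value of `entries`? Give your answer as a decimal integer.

`entries` follows `size` (4 B), `n_records` (4 B), so it starts at offset 4 + 4 = 8 and occupies 4 bytes.
Bytes at offsets 8..11: CD 65 6D D1.
Big-endian: lowest address holds the most-significant byte.
The bytes are already most-significant first: 0xCD656DD1.
Top bit is set, so as a signed 32-bit value this is 0xCD656DD1 − 2^32 = -848990767.

-848990767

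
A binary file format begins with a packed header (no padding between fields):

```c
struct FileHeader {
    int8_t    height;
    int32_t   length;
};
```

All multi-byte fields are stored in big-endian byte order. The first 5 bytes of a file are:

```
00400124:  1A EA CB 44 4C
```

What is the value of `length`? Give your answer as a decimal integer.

`length` follows `height` (1 byte), so it starts at byte offset 1 and occupies 4 bytes.
Bytes at offsets 1..4: EA CB 44 4C.
Big-endian stores the most-significant byte at the lowest address.
The bytes are already most-significant first: 0xEACB444C.
Top bit is set, so as a signed 32-bit value this is 0xEACB444C − 2^32 = -355777460.

-355777460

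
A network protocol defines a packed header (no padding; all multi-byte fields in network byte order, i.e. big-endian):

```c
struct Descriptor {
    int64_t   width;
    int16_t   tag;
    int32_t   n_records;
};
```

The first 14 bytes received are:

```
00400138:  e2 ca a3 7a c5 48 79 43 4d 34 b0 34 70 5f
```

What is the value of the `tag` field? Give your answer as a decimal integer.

`tag` follows `width` (8 bytes), so it starts at byte offset 8 and occupies 2 bytes.
Bytes at offsets 8..9: 4D 34.
In big-endian order the high byte comes first in memory.
The bytes are already most-significant first: 0x4D34.
0x4D34 = 19764.

19764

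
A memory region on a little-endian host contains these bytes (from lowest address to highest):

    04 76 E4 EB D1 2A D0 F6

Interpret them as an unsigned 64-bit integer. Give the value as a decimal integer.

17784762009580238340

In little-endian order the low byte comes first in memory.
Reassemble most-significant byte first: F6 D0 2A D1 EB E4 76 04 → 0xF6D02AD1EBE47604.
0xF6D02AD1EBE47604 = 17784762009580238340.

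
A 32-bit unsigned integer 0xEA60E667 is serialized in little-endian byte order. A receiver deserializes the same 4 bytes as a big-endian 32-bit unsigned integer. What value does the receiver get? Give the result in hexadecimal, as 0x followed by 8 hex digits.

Stored little-endian, the bytes at ascending addresses are 67 E6 60 EA.
Read back as big-endian, the last byte is least significant, giving 0x67E660EA.

0x67E660EA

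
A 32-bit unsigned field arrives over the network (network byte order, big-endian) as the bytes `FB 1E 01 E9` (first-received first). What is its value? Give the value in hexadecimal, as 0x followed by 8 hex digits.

In big-endian order the high byte comes first in memory.
The bytes are already most-significant first: 0xFB1E01E9.

0xFB1E01E9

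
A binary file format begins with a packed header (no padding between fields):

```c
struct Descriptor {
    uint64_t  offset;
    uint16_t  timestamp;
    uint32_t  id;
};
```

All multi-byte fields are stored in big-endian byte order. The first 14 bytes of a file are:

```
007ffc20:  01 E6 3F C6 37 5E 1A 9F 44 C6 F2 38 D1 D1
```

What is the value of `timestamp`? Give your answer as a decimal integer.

`timestamp` follows `offset` (8 bytes), so it starts at byte offset 8 and occupies 2 bytes.
Bytes at offsets 8..9: 44 C6.
Big-endian stores the most-significant byte at the lowest address.
The bytes are already most-significant first: 0x44C6.
0x44C6 = 17606.

17606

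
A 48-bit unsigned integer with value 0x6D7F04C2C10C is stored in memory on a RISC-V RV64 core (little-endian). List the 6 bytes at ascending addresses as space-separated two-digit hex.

0C C1 C2 04 7F 6D

Split into bytes (most-significant first): 6D 7F 04 C2 C1 0C.
Little-endian stores the least-significant byte at the lowest address.
So at ascending addresses the bytes are 0C C1 C2 04 7F 6D.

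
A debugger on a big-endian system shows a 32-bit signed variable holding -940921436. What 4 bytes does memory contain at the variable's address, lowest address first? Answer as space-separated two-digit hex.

C7 EA AD A4

Two's complement of -940921436 in 32 bits: 940921436 = 0x3815525C; invert → 0xC7EAADA3; add 1 → 0xC7EAADA4.
Split into bytes (most-significant first): C7 EA AD A4.
Big-endian stores the most-significant byte at the lowest address.
So the memory order matches the most-significant-first order: C7 EA AD A4.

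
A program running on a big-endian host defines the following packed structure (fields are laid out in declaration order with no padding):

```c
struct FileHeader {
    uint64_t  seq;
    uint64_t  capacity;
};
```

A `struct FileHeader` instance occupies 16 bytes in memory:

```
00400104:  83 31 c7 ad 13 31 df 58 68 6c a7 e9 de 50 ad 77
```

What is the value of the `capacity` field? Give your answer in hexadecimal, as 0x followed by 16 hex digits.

`capacity` follows `seq` (8 bytes), so it starts at byte offset 8 and occupies 8 bytes.
Bytes at offsets 8..15: 68 6C A7 E9 DE 50 AD 77.
In big-endian order the high byte comes first in memory.
The bytes are already most-significant first: 0x686CA7E9DE50AD77.

0x686CA7E9DE50AD77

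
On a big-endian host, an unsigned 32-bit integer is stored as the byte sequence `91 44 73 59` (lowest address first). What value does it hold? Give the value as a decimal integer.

In big-endian order the high byte comes first in memory.
The bytes are already most-significant first: 0x91447359.
0x91447359 = 2437182297.

2437182297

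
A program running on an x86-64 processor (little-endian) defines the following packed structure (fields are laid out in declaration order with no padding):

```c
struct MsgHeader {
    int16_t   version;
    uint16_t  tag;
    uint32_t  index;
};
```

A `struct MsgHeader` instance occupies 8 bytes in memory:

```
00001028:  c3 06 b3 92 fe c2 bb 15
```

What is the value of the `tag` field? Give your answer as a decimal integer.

`tag` follows `version` (2 bytes), so it starts at byte offset 2 and occupies 2 bytes.
Bytes at offsets 2..3: B3 92.
Little-endian: lowest address holds the least-significant byte.
Reassemble most-significant byte first: 92 B3 → 0x92B3.
0x92B3 = 37555.

37555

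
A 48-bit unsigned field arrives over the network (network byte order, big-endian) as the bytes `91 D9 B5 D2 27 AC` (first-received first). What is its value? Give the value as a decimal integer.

160364244379564

Big-endian stores the most-significant byte at the lowest address.
The bytes are already most-significant first: 0x91D9B5D227AC.
0x91D9B5D227AC = 160364244379564.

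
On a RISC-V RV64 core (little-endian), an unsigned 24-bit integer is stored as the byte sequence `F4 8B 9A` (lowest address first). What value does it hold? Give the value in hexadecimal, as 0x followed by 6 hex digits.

0x9A8BF4

Little-endian: lowest address holds the least-significant byte.
Reassemble most-significant byte first: 9A 8B F4 → 0x9A8BF4.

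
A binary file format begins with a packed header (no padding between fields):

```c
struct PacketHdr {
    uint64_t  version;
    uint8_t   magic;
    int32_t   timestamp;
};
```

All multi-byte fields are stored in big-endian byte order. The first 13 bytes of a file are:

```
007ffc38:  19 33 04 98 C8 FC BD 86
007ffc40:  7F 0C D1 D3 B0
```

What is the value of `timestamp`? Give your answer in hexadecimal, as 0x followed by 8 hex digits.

0x0CD1D3B0

`timestamp` follows `version` (8 B), `magic` (1 B), so it starts at offset 8 + 1 = 9 and occupies 4 bytes.
Bytes at offsets 9..12: 0C D1 D3 B0.
In big-endian order the high byte comes first in memory.
The bytes are already most-significant first: 0x0CD1D3B0.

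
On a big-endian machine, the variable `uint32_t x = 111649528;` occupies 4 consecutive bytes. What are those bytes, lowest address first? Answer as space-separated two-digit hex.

111649528 in hexadecimal, padded to 32 bits, is 0x06A7A2F8.
Split into bytes (most-significant first): 06 A7 A2 F8.
Big-endian stores the most-significant byte at the lowest address.
So the memory order matches the most-significant-first order: 06 A7 A2 F8.

06 A7 A2 F8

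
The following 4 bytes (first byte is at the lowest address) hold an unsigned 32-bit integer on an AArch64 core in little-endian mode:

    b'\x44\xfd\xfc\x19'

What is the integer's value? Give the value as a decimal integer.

Little-endian stores the least-significant byte at the lowest address.
Reassemble most-significant byte first: 19 FC FD 44 → 0x19FCFD44.
0x19FCFD44 = 436010308.

436010308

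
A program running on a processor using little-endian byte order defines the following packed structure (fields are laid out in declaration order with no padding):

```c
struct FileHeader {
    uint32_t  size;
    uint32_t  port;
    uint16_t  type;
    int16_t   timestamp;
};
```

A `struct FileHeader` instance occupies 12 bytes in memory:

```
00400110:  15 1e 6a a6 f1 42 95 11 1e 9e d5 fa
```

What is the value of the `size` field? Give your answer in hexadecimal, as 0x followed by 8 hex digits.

`size` is the first field, at byte offset 0, occupying 4 bytes.
Bytes at offsets 0..3: 15 1E 6A A6.
In little-endian order the low byte comes first in memory.
Reassemble most-significant byte first: A6 6A 1E 15 → 0xA66A1E15.

0xA66A1E15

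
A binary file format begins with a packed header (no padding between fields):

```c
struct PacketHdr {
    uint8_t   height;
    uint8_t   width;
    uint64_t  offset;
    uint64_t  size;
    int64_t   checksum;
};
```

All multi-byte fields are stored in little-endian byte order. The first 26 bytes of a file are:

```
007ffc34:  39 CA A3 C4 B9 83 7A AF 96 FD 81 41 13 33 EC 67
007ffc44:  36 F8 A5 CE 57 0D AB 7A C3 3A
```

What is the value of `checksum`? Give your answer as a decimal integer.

`checksum` follows `height` (1 B), `width` (1 B), `offset` (8 B), `size` (8 B), so it starts at offset 1 + 1 + 8 + 8 = 18 and occupies 8 bytes.
Bytes at offsets 18..25: A5 CE 57 0D AB 7A C3 3A.
Little-endian: lowest address holds the least-significant byte.
Reassemble most-significant byte first: 3A C3 7A AB 0D 57 CE A5 → 0x3AC37AAB0D57CEA5.
0x3AC37AAB0D57CEA5 = 4234362949740252837.

4234362949740252837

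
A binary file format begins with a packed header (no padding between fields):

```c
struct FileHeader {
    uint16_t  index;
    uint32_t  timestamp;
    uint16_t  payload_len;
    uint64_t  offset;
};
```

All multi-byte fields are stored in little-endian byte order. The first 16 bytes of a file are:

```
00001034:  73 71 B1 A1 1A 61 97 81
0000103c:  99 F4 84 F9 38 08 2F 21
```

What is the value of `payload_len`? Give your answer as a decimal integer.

33175

`payload_len` follows `index` (2 B), `timestamp` (4 B), so it starts at offset 2 + 4 = 6 and occupies 2 bytes.
Bytes at offsets 6..7: 97 81.
Little-endian stores the least-significant byte at the lowest address.
Reassemble most-significant byte first: 81 97 → 0x8197.
0x8197 = 33175.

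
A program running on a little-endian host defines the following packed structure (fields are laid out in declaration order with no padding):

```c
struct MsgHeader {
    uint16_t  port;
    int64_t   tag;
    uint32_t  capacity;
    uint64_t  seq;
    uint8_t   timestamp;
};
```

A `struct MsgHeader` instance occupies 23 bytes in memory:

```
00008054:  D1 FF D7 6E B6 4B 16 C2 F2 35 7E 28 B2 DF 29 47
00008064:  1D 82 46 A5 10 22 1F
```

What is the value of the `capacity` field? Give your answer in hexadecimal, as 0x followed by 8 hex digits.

0xDFB2287E

`capacity` follows `port` (2 B), `tag` (8 B), so it starts at offset 2 + 8 = 10 and occupies 4 bytes.
Bytes at offsets 10..13: 7E 28 B2 DF.
Little-endian: lowest address holds the least-significant byte.
Reassemble most-significant byte first: DF B2 28 7E → 0xDFB2287E.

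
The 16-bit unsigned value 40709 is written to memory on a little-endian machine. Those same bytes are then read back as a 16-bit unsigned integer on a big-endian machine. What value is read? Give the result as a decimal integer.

40709 in 16-bit hexadecimal is 0x9F05.
Stored little-endian, the bytes at ascending addresses are 05 9F.
Read back as big-endian, the last byte is least significant, giving 0x059F.
0x059F = 1439.

1439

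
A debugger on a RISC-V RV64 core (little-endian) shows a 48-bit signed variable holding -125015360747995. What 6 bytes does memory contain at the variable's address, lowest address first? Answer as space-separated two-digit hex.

25 C6 D4 97 4C 8E

Two's complement of -125015360747995 in 48 bits: 125015360747995 = 0x71B3682B39DB; invert → 0x8E4C97D4C624; add 1 → 0x8E4C97D4C625.
Split into bytes (most-significant first): 8E 4C 97 D4 C6 25.
Little-endian stores the least-significant byte at the lowest address.
So at ascending addresses the bytes are 25 C6 D4 97 4C 8E.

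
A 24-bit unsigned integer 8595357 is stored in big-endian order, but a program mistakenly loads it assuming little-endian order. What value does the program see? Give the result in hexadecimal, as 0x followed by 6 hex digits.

8595357 in 24-bit hexadecimal is 0x83279D.
Stored big-endian, the bytes at ascending addresses are 83 27 9D.
Read back as little-endian, the first byte is least significant, giving 0x9D2783.

0x9D2783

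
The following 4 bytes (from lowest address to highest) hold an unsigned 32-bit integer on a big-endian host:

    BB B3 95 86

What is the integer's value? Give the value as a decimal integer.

Big-endian stores the most-significant byte at the lowest address.
The bytes are already most-significant first: 0xBBB39586.
0xBBB39586 = 3149108614.

3149108614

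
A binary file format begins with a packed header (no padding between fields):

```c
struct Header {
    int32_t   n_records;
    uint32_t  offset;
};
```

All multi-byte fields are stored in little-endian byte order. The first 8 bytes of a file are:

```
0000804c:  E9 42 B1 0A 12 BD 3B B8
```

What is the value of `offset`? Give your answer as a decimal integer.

`offset` follows `n_records` (4 bytes), so it starts at byte offset 4 and occupies 4 bytes.
Bytes at offsets 4..7: 12 BD 3B B8.
Little-endian stores the least-significant byte at the lowest address.
Reassemble most-significant byte first: B8 3B BD 12 → 0xB83BBD12.
0xB83BBD12 = 3090922770.

3090922770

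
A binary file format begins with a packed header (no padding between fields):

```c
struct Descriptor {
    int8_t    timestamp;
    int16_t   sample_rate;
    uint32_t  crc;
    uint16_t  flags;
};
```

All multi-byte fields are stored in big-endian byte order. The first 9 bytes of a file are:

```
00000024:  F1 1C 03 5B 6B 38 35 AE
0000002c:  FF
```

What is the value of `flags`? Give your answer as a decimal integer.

`flags` follows `timestamp` (1 B), `sample_rate` (2 B), `crc` (4 B), so it starts at offset 1 + 2 + 4 = 7 and occupies 2 bytes.
Bytes at offsets 7..8: AE FF.
Big-endian stores the most-significant byte at the lowest address.
The bytes are already most-significant first: 0xAEFF.
0xAEFF = 44799.

44799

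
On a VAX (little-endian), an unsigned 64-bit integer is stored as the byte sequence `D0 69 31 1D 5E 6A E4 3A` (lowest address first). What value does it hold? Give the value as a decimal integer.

4243633701339097552

Little-endian: lowest address holds the least-significant byte.
Reassemble most-significant byte first: 3A E4 6A 5E 1D 31 69 D0 → 0x3AE46A5E1D3169D0.
0x3AE46A5E1D3169D0 = 4243633701339097552.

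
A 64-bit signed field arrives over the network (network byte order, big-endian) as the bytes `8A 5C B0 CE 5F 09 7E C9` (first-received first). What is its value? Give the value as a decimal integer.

-8476705998213906743

Big-endian: lowest address holds the most-significant byte.
The bytes are already most-significant first: 0x8A5CB0CE5F097EC9.
Top bit is set, so as a signed 64-bit value this is 0x8A5CB0CE5F097EC9 − 2^64 = -8476705998213906743.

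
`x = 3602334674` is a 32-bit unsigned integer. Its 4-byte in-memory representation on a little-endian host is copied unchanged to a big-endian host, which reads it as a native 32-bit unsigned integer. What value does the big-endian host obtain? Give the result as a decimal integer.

3527653334

3602334674 in 32-bit hexadecimal is 0xD6B743D2.
Stored little-endian, the bytes at ascending addresses are D2 43 B7 D6.
Read back as big-endian, the last byte is least significant, giving 0xD243B7D6.
0xD243B7D6 = 3527653334.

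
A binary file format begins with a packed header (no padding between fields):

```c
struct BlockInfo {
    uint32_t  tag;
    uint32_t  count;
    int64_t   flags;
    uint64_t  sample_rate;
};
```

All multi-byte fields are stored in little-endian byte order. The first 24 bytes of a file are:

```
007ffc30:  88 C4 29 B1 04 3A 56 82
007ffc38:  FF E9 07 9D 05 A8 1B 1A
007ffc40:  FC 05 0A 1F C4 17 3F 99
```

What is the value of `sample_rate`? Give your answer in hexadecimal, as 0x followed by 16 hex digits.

`sample_rate` follows `tag` (4 B), `count` (4 B), `flags` (8 B), so it starts at offset 4 + 4 + 8 = 16 and occupies 8 bytes.
Bytes at offsets 16..23: FC 05 0A 1F C4 17 3F 99.
In little-endian order the low byte comes first in memory.
Reassemble most-significant byte first: 99 3F 17 C4 1F 0A 05 FC → 0x993F17C41F0A05FC.

0x993F17C41F0A05FC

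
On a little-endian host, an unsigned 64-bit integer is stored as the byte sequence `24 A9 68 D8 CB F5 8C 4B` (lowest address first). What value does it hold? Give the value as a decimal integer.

In little-endian order the low byte comes first in memory.
Reassemble most-significant byte first: 4B 8C F5 CB D8 68 A9 24 → 0x4B8CF5CBD868A924.
0x4B8CF5CBD868A924 = 5443996305441990948.

5443996305441990948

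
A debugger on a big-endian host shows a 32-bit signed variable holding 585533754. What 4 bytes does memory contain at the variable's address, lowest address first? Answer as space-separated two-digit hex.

585533754 in hexadecimal, padded to 32 bits, is 0x22E6893A.
Split into bytes (most-significant first): 22 E6 89 3A.
Big-endian: lowest address holds the most-significant byte.
So the memory order matches the most-significant-first order: 22 E6 89 3A.

22 E6 89 3A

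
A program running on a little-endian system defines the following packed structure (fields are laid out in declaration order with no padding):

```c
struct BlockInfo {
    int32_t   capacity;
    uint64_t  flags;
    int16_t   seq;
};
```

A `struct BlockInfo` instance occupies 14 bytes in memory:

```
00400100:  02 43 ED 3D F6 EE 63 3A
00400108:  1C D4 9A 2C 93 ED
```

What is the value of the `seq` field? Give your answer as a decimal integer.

`seq` follows `capacity` (4 B), `flags` (8 B), so it starts at offset 4 + 8 = 12 and occupies 2 bytes.
Bytes at offsets 12..13: 93 ED.
In little-endian order the low byte comes first in memory.
Reassemble most-significant byte first: ED 93 → 0xED93.
Top bit is set, so as a signed 16-bit value this is 0xED93 − 2^16 = -4717.

-4717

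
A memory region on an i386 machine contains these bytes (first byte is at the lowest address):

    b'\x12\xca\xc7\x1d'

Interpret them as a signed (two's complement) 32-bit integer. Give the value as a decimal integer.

Little-endian: lowest address holds the least-significant byte.
Reassemble most-significant byte first: 1D C7 CA 12 → 0x1DC7CA12.
0x1DC7CA12 = 499632658.

499632658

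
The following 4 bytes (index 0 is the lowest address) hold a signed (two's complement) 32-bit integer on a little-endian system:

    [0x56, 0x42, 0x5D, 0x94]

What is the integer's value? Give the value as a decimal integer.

Little-endian stores the least-significant byte at the lowest address.
Reassemble most-significant byte first: 94 5D 42 56 → 0x945D4256.
Top bit is set, so as a signed 32-bit value this is 0x945D4256 − 2^32 = -1805827498.

-1805827498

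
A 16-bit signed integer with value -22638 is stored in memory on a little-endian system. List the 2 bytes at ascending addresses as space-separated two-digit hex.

Two's complement of -22638 in 16 bits: 22638 = 0x586E; invert → 0xA791; add 1 → 0xA792.
Split into bytes (most-significant first): A7 92.
Little-endian: lowest address holds the least-significant byte.
So at ascending addresses the bytes are 92 A7.

92 A7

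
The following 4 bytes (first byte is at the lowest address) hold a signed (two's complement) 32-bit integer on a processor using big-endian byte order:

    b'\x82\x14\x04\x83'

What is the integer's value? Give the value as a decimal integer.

-2112617341

In big-endian order the high byte comes first in memory.
The bytes are already most-significant first: 0x82140483.
Top bit is set, so as a signed 32-bit value this is 0x82140483 − 2^32 = -2112617341.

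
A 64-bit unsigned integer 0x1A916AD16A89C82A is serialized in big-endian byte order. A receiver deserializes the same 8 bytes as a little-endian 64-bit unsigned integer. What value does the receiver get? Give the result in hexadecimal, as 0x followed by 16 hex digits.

0x2AC8896AD16A911A

Stored big-endian, the bytes at ascending addresses are 1A 91 6A D1 6A 89 C8 2A.
Read back as little-endian, the first byte is least significant, giving 0x2AC8896AD16A911A.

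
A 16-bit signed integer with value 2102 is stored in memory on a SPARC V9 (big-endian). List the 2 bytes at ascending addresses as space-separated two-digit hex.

2102 in hexadecimal, padded to 16 bits, is 0x0836.
Split into bytes (most-significant first): 08 36.
Big-endian stores the most-significant byte at the lowest address.
So the memory order matches the most-significant-first order: 08 36.

08 36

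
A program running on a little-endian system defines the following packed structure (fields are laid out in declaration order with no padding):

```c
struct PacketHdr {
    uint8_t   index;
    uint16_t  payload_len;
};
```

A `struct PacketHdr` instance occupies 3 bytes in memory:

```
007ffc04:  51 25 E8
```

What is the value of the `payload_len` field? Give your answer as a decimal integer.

59429

`payload_len` follows `index` (1 byte), so it starts at byte offset 1 and occupies 2 bytes.
Bytes at offsets 1..2: 25 E8.
Little-endian stores the least-significant byte at the lowest address.
Reassemble most-significant byte first: E8 25 → 0xE825.
0xE825 = 59429.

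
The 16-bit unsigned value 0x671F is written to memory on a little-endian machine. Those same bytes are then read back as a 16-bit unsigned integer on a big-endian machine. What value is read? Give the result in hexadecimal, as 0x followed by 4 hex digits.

Stored little-endian, the bytes at ascending addresses are 1F 67.
Read back as big-endian, the last byte is least significant, giving 0x1F67.

0x1F67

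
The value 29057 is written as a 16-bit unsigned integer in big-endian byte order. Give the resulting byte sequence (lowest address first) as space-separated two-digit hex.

29057 in hexadecimal, padded to 16 bits, is 0x7181.
Split into bytes (most-significant first): 71 81.
Big-endian: lowest address holds the most-significant byte.
So the memory order matches the most-significant-first order: 71 81.

71 81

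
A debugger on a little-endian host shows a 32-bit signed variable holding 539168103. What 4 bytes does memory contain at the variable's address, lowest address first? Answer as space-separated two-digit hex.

67 0D 23 20

539168103 in hexadecimal, padded to 32 bits, is 0x20230D67.
Split into bytes (most-significant first): 20 23 0D 67.
Little-endian: lowest address holds the least-significant byte.
So at ascending addresses the bytes are 67 0D 23 20.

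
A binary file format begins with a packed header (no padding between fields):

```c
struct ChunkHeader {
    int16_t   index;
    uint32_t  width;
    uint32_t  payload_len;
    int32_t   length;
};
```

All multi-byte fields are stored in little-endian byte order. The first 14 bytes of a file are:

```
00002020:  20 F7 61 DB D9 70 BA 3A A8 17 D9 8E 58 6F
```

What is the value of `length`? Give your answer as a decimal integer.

`length` follows `index` (2 B), `width` (4 B), `payload_len` (4 B), so it starts at offset 2 + 4 + 4 = 10 and occupies 4 bytes.
Bytes at offsets 10..13: D9 8E 58 6F.
Little-endian stores the least-significant byte at the lowest address.
Reassemble most-significant byte first: 6F 58 8E D9 → 0x6F588ED9.
0x6F588ED9 = 1868074713.

1868074713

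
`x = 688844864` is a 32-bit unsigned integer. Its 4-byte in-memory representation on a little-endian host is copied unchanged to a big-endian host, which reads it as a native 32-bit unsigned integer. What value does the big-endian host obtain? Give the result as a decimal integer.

688844864 in 32-bit hexadecimal is 0x290EF040.
Stored little-endian, the bytes at ascending addresses are 40 F0 0E 29.
Read back as big-endian, the last byte is least significant, giving 0x40F00E29.
0x40F00E29 = 1089474089.

1089474089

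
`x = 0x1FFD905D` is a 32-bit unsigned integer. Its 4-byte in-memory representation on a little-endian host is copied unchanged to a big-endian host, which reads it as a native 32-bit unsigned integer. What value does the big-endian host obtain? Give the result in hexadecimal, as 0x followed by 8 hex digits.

0x5D90FD1F

Stored little-endian, the bytes at ascending addresses are 5D 90 FD 1F.
Read back as big-endian, the last byte is least significant, giving 0x5D90FD1F.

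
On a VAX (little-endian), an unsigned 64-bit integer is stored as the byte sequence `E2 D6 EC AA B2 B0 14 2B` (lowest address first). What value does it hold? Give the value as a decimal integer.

In little-endian order the low byte comes first in memory.
Reassemble most-significant byte first: 2B 14 B0 B2 AA EC D6 E2 → 0x2B14B0B2AAECD6E2.
0x2B14B0B2AAECD6E2 = 3104300324583429858.

3104300324583429858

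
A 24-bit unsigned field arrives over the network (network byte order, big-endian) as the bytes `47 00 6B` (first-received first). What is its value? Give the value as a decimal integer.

4653163

Big-endian stores the most-significant byte at the lowest address.
The bytes are already most-significant first: 0x47006B.
0x47006B = 4653163.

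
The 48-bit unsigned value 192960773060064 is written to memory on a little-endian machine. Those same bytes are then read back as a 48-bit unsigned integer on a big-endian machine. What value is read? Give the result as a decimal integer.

246794544906159

192960773060064 in 48-bit hexadecimal is 0xAF7F2E5575E0.
Stored little-endian, the bytes at ascending addresses are E0 75 55 2E 7F AF.
Read back as big-endian, the last byte is least significant, giving 0xE075552E7FAF.
0xE075552E7FAF = 246794544906159.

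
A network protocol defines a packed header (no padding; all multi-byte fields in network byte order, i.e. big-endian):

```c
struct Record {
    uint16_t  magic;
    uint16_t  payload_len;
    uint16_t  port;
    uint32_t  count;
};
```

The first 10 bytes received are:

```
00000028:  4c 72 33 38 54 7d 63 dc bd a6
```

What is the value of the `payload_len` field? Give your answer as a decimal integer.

13112

`payload_len` follows `magic` (2 bytes), so it starts at byte offset 2 and occupies 2 bytes.
Bytes at offsets 2..3: 33 38.
Big-endian: lowest address holds the most-significant byte.
The bytes are already most-significant first: 0x3338.
0x3338 = 13112.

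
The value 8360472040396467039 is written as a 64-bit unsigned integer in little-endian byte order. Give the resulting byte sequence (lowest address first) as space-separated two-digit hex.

5F AB 6A 6A 06 5D 06 74

8360472040396467039 in hexadecimal, padded to 64 bits, is 0x74065D066A6AAB5F.
Split into bytes (most-significant first): 74 06 5D 06 6A 6A AB 5F.
Little-endian: lowest address holds the least-significant byte.
So at ascending addresses the bytes are 5F AB 6A 6A 06 5D 06 74.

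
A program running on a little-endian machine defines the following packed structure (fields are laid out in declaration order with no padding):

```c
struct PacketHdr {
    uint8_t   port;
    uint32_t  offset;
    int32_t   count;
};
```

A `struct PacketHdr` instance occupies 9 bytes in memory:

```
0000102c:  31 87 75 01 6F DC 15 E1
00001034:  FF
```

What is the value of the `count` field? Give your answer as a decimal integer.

`count` follows `port` (1 B), `offset` (4 B), so it starts at offset 1 + 4 = 5 and occupies 4 bytes.
Bytes at offsets 5..8: DC 15 E1 FF.
Little-endian stores the least-significant byte at the lowest address.
Reassemble most-significant byte first: FF E1 15 DC → 0xFFE115DC.
Top bit is set, so as a signed 32-bit value this is 0xFFE115DC − 2^32 = -2026020.

-2026020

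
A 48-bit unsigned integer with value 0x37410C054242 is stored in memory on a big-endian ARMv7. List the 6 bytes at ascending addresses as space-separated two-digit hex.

37 41 0C 05 42 42

Split into bytes (most-significant first): 37 41 0C 05 42 42.
Big-endian: lowest address holds the most-significant byte.
So the memory order matches the most-significant-first order: 37 41 0C 05 42 42.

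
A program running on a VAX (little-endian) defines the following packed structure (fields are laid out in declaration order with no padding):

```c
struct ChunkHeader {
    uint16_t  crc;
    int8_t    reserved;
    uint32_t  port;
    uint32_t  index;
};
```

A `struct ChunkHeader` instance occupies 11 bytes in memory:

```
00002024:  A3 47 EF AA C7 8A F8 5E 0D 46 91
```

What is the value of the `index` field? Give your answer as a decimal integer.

2437287262

`index` follows `crc` (2 B), `reserved` (1 B), `port` (4 B), so it starts at offset 2 + 1 + 4 = 7 and occupies 4 bytes.
Bytes at offsets 7..10: 5E 0D 46 91.
Little-endian: lowest address holds the least-significant byte.
Reassemble most-significant byte first: 91 46 0D 5E → 0x91460D5E.
0x91460D5E = 2437287262.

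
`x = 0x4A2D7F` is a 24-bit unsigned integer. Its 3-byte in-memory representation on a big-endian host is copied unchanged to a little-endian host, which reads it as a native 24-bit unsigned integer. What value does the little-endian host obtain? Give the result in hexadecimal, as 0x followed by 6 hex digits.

0x7F2D4A

Stored big-endian, the bytes at ascending addresses are 4A 2D 7F.
Read back as little-endian, the first byte is least significant, giving 0x7F2D4A.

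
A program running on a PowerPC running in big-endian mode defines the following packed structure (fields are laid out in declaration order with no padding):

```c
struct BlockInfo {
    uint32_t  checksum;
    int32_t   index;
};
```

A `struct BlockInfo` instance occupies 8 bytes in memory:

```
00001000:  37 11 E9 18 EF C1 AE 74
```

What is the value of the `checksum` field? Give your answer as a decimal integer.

`checksum` is the first field, at byte offset 0, occupying 4 bytes.
Bytes at offsets 0..3: 37 11 E9 18.
Big-endian stores the most-significant byte at the lowest address.
The bytes are already most-significant first: 0x3711E918.
0x3711E918 = 923920664.

923920664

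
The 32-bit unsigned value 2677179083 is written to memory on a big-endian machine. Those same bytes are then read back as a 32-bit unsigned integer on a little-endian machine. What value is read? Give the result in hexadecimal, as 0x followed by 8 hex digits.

2677179083 in 32-bit hexadecimal is 0x9F9282CB.
Stored big-endian, the bytes at ascending addresses are 9F 92 82 CB.
Read back as little-endian, the first byte is least significant, giving 0xCB82929F.

0xCB82929F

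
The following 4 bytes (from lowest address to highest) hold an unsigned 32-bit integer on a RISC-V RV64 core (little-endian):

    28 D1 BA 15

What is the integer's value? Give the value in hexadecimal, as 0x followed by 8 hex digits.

0x15BAD128

In little-endian order the low byte comes first in memory.
Reassemble most-significant byte first: 15 BA D1 28 → 0x15BAD128.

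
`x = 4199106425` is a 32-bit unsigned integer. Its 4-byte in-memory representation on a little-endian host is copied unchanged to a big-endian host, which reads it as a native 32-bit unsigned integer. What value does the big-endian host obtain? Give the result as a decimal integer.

4199106425 in 32-bit hexadecimal is 0xFA494779.
Stored little-endian, the bytes at ascending addresses are 79 47 49 FA.
Read back as big-endian, the last byte is least significant, giving 0x794749FA.
0x794749FA = 2034715130.

2034715130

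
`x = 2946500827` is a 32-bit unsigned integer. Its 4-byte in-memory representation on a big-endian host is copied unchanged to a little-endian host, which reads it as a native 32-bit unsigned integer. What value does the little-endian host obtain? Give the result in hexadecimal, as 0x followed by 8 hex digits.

0xDB08A0AF

2946500827 in 32-bit hexadecimal is 0xAFA008DB.
Stored big-endian, the bytes at ascending addresses are AF A0 08 DB.
Read back as little-endian, the first byte is least significant, giving 0xDB08A0AF.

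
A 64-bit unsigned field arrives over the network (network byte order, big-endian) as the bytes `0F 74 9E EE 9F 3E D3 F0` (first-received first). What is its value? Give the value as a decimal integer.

1113689755578455024

Big-endian: lowest address holds the most-significant byte.
The bytes are already most-significant first: 0x0F749EEE9F3ED3F0.
0x0F749EEE9F3ED3F0 = 1113689755578455024.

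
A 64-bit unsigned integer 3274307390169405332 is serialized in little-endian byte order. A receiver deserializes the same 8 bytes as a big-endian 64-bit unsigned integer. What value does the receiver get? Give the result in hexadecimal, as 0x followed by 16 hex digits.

3274307390169405332 in 64-bit hexadecimal is 0x2D70AD392C7BD794.
Stored little-endian, the bytes at ascending addresses are 94 D7 7B 2C 39 AD 70 2D.
Read back as big-endian, the last byte is least significant, giving 0x94D77B2C39AD702D.

0x94D77B2C39AD702D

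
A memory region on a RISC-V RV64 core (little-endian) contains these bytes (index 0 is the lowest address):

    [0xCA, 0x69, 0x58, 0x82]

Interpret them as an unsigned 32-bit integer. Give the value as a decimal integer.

2186832330

In little-endian order the low byte comes first in memory.
Reassemble most-significant byte first: 82 58 69 CA → 0x825869CA.
0x825869CA = 2186832330.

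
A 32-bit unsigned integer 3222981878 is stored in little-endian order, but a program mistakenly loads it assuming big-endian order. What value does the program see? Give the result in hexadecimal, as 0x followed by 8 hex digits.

3222981878 in 32-bit hexadecimal is 0xC01ACCF6.
Stored little-endian, the bytes at ascending addresses are F6 CC 1A C0.
Read back as big-endian, the last byte is least significant, giving 0xF6CC1AC0.

0xF6CC1AC0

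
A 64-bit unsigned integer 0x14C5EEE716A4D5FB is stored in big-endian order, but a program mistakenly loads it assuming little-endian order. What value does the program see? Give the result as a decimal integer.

Stored big-endian, the bytes at ascending addresses are 14 C5 EE E7 16 A4 D5 FB.
Read back as little-endian, the first byte is least significant, giving 0xFBD5A416E7EEC514.
0xFBD5A416E7EEC514 = 18146590691846702356.

18146590691846702356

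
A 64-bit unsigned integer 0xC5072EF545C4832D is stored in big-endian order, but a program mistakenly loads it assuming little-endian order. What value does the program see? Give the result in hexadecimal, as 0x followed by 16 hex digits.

Stored big-endian, the bytes at ascending addresses are C5 07 2E F5 45 C4 83 2D.
Read back as little-endian, the first byte is least significant, giving 0x2D83C445F52E07C5.

0x2D83C445F52E07C5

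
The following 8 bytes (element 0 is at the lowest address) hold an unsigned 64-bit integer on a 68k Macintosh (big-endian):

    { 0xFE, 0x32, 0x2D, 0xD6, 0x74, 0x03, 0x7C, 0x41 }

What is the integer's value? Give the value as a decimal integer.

In big-endian order the high byte comes first in memory.
The bytes are already most-significant first: 0xFE322DD674037C41.
0xFE322DD674037C41 = 18316753033561865281.

18316753033561865281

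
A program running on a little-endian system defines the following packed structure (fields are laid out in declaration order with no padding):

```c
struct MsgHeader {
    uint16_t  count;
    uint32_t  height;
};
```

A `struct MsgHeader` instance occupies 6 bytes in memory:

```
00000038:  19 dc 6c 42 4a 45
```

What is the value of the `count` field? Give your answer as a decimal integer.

`count` is the first field, at byte offset 0, occupying 2 bytes.
Bytes at offsets 0..1: 19 DC.
Little-endian stores the least-significant byte at the lowest address.
Reassemble most-significant byte first: DC 19 → 0xDC19.
0xDC19 = 56345.

56345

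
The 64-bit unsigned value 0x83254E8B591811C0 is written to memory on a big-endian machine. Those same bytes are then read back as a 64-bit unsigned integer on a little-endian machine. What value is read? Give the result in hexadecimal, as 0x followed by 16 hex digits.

0xC01118598B4E2583

Stored big-endian, the bytes at ascending addresses are 83 25 4E 8B 59 18 11 C0.
Read back as little-endian, the first byte is least significant, giving 0xC01118598B4E2583.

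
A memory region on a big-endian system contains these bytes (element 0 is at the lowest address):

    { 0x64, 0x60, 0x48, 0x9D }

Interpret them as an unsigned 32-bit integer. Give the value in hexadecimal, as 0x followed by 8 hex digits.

Big-endian stores the most-significant byte at the lowest address.
The bytes are already most-significant first: 0x6460489D.

0x6460489D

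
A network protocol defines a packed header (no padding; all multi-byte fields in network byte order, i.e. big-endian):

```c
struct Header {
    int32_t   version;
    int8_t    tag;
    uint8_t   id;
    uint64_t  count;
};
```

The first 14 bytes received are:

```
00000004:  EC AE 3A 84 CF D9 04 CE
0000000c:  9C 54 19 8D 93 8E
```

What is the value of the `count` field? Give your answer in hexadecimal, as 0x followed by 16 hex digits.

0x04CE9C54198D938E

`count` follows `version` (4 B), `tag` (1 B), `id` (1 B), so it starts at offset 4 + 1 + 1 = 6 and occupies 8 bytes.
Bytes at offsets 6..13: 04 CE 9C 54 19 8D 93 8E.
Big-endian: lowest address holds the most-significant byte.
The bytes are already most-significant first: 0x04CE9C54198D938E.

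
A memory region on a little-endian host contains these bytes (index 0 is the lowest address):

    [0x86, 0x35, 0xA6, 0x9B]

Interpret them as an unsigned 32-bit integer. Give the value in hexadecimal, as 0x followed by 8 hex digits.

In little-endian order the low byte comes first in memory.
Reassemble most-significant byte first: 9B A6 35 86 → 0x9BA63586.

0x9BA63586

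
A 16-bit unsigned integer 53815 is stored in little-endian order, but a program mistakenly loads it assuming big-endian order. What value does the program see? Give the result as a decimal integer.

53815 in 16-bit hexadecimal is 0xD237.
Stored little-endian, the bytes at ascending addresses are 37 D2.
Read back as big-endian, the last byte is least significant, giving 0x37D2.
0x37D2 = 14290.

14290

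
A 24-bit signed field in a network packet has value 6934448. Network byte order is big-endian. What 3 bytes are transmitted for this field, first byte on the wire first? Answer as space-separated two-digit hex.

69 CF B0

6934448 in hexadecimal, padded to 24 bits, is 0x69CFB0.
Split into bytes (most-significant first): 69 CF B0.
In big-endian order the high byte comes first in memory.
So the memory order matches the most-significant-first order: 69 CF B0.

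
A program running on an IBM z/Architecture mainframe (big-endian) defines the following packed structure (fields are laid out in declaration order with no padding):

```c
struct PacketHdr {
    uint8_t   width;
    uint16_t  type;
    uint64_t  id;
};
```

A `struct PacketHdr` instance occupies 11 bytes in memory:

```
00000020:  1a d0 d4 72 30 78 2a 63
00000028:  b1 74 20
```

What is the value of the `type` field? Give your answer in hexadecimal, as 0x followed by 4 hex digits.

`type` follows `width` (1 byte), so it starts at byte offset 1 and occupies 2 bytes.
Bytes at offsets 1..2: D0 D4.
Big-endian stores the most-significant byte at the lowest address.
The bytes are already most-significant first: 0xD0D4.

0xD0D4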